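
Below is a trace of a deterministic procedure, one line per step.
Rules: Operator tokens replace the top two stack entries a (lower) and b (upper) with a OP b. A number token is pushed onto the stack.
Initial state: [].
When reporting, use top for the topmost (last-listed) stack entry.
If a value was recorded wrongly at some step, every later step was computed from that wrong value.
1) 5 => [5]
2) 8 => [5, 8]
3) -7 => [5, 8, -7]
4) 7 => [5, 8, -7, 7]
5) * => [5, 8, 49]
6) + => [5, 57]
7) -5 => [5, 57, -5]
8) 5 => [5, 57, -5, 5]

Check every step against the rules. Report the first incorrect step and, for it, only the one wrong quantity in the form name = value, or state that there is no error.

step 5, top = -49

Recomputing the run from the initial state:
step 1: [5]
step 2: [5, 8]
step 3: [5, 8, -7]
step 4: [5, 8, -7, 7]
step 5: [5, 8, -49]
step 6: [5, -41]
step 7: [5, -41, -5]
step 8: [5, -41, -5, 5]
The first disagreement with the trace is at step 5, where the value should be top = -49.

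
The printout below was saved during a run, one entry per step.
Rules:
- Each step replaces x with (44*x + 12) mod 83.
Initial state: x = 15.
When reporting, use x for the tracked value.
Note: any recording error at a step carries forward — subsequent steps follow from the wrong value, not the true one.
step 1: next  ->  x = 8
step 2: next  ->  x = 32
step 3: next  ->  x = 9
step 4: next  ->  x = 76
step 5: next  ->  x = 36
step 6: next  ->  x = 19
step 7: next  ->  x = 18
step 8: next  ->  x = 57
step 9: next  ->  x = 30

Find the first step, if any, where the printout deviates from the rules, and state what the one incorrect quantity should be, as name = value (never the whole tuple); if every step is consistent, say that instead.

no error

1. x = (44*15 + 12) mod 83 = 8 (checks out)
2. x = (44*8 + 12) mod 83 = 32 (confirmed correct)
3. x = (44*32 + 12) mod 83 = 9 (agrees with the printout)
4. x = (44*9 + 12) mod 83 = 76 (matches)
5. x = (44*76 + 12) mod 83 = 36 (agrees with the printout)
6. x = (44*36 + 12) mod 83 = 19 (in agreement)
7. x = (44*19 + 12) mod 83 = 18 (exactly as logged)
8. x = (44*18 + 12) mod 83 = 57 (agrees with the printout)
9. x = (44*57 + 12) mod 83 = 30 (exactly as logged)
Each recorded entry agrees with the recomputation.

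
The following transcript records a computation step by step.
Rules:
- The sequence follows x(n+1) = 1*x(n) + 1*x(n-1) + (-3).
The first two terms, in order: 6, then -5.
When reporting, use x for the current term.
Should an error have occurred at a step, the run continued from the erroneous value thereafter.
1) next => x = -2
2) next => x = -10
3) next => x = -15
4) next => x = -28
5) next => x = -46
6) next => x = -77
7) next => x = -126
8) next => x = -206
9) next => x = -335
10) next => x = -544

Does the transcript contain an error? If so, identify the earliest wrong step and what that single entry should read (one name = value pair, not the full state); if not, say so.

no error

Recomputing the run from the initial state:
step 1: x = -2
step 2: x = -10
step 3: x = -15
step 4: x = -28
step 5: x = -46
step 6: x = -77
step 7: x = -126
step 8: x = -206
step 9: x = -335
step 10: x = -544
This matches the transcript at every step.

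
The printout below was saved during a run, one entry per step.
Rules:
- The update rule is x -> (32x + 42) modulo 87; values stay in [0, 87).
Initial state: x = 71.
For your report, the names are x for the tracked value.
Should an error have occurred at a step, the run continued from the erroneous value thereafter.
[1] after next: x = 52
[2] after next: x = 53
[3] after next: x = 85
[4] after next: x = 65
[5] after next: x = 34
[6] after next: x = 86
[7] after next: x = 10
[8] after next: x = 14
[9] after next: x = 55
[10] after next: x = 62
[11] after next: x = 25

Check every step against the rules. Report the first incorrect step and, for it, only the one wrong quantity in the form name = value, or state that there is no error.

no error

Recomputing the run from the initial state:
step 1: x = 52
step 2: x = 53
step 3: x = 85
step 4: x = 65
step 5: x = 34
step 6: x = 86
step 7: x = 10
step 8: x = 14
step 9: x = 55
step 10: x = 62
step 11: x = 25
This matches the printout at every step.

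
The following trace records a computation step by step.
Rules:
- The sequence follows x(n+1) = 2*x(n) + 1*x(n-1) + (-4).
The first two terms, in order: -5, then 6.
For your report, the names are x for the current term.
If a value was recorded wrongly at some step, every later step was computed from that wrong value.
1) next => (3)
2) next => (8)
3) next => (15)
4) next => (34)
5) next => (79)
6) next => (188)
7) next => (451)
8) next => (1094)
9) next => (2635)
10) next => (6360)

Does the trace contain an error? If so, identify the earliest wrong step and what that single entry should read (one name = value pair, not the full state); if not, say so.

step 1: x = 2*(6) + (1)*(-5) + (-4) = 3 -> checks out
step 2: x = 2*(3) + (1)*(6) + (-4) = 8 -> in agreement
step 3: x = 2*(8) + (1)*(3) + (-4) = 15 -> exactly as logged
step 4: x = 2*(15) + (1)*(8) + (-4) = 34 -> no discrepancy
step 5: x = 2*(34) + (1)*(15) + (-4) = 79 -> consistent with the trace
step 6: x = 2*(79) + (1)*(34) + (-4) = 188 -> exactly as logged
step 7: x = 2*(188) + (1)*(79) + (-4) = 451 -> checks out
step 8: x = 2*(451) + (1)*(188) + (-4) = 1086 -> first mismatch against the trace
The earliest wrong entry is at step 8: it should read x = 1086.

step 8, x = 1086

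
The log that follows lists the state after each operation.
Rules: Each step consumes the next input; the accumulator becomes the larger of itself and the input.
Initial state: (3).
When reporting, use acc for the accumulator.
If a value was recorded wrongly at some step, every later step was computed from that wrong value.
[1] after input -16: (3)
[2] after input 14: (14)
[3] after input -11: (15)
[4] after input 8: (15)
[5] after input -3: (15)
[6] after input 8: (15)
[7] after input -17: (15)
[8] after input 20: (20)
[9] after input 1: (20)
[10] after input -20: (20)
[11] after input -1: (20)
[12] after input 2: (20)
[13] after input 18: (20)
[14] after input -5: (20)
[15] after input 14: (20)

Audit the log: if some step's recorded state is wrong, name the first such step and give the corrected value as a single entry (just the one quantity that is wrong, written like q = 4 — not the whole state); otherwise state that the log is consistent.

step 3, acc = 14

Recomputing the run from the initial state:
step 1: acc = 3
step 2: acc = 14
step 3: acc = 14
step 4: acc = 14
step 5: acc = 14
step 6: acc = 14
step 7: acc = 14
step 8: acc = 20
step 9: acc = 20
step 10: acc = 20
step 11: acc = 20
step 12: acc = 20
step 13: acc = 20
step 14: acc = 20
step 15: acc = 20
The first disagreement with the log is at step 3, where the value should be acc = 14.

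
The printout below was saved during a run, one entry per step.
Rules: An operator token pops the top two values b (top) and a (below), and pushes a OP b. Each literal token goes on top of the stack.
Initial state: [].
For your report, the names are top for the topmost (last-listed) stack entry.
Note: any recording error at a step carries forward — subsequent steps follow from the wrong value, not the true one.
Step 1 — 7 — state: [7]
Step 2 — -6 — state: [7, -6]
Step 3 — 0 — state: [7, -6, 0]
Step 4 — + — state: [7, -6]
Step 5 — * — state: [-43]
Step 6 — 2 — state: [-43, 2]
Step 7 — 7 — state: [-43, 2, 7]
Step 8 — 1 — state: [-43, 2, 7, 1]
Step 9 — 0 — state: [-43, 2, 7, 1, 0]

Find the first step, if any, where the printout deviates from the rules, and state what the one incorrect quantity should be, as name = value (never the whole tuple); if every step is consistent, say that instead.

step 5, top = -42

Step 1: push 7: top = 7 — in agreement.
Step 2: push -6: top = -6 — confirmed correct.
Step 3: push 0: top = 0 — exactly as logged.
Step 4: -6 + 0 = -6 — exactly as logged.
Step 5: 7 * -6 = -42 — not what was recorded.
That makes step 5 the first incorrect line — top = -42 is what it should show.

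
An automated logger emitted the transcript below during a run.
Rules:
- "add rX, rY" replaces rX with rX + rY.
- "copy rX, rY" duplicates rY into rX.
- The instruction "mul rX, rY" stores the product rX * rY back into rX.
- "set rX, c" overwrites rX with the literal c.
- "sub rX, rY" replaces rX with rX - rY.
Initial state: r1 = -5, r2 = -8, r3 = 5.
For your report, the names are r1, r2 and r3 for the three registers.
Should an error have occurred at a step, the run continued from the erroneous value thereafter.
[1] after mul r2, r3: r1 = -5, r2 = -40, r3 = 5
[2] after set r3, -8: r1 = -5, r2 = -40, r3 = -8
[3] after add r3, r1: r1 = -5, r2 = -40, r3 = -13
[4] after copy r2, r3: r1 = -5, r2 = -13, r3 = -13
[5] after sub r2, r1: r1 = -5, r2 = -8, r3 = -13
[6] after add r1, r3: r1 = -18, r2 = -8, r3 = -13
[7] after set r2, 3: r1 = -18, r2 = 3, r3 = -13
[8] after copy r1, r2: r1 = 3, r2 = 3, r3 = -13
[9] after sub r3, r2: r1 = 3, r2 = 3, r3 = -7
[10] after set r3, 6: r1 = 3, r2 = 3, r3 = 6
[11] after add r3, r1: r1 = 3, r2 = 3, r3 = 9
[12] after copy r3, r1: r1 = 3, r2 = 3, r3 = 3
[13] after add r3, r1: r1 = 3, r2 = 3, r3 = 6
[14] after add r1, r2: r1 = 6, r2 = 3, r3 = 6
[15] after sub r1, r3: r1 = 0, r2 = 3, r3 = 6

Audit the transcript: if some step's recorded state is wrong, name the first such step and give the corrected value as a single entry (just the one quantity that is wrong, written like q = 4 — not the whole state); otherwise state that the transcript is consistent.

Recomputing the run from the initial state:
step 1: r1 = -5, r2 = -40, r3 = 5
step 2: r1 = -5, r2 = -40, r3 = -8
step 3: r1 = -5, r2 = -40, r3 = -13
step 4: r1 = -5, r2 = -13, r3 = -13
step 5: r1 = -5, r2 = -8, r3 = -13
step 6: r1 = -18, r2 = -8, r3 = -13
step 7: r1 = -18, r2 = 3, r3 = -13
step 8: r1 = 3, r2 = 3, r3 = -13
step 9: r1 = 3, r2 = 3, r3 = -16
step 10: r1 = 3, r2 = 3, r3 = 6
step 11: r1 = 3, r2 = 3, r3 = 9
step 12: r1 = 3, r2 = 3, r3 = 3
step 13: r1 = 3, r2 = 3, r3 = 6
step 14: r1 = 6, r2 = 3, r3 = 6
step 15: r1 = 0, r2 = 3, r3 = 6
The first disagreement with the transcript is at step 9, where the value should be r3 = -16.

step 9, r3 = -16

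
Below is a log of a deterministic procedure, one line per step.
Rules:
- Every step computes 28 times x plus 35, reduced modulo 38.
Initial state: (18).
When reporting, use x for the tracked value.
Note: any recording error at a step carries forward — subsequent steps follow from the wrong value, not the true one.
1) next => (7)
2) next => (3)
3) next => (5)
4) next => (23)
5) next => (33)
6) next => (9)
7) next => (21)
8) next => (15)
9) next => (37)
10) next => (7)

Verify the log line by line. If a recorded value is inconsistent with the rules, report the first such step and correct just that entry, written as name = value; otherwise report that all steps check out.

Recomputing the run from the initial state:
step 1: x = 7
step 2: x = 3
step 3: x = 5
step 4: x = 23
step 5: x = 33
step 6: x = 9
step 7: x = 21
step 8: x = 15
step 9: x = 37
step 10: x = 7
This matches the log at every step.

no error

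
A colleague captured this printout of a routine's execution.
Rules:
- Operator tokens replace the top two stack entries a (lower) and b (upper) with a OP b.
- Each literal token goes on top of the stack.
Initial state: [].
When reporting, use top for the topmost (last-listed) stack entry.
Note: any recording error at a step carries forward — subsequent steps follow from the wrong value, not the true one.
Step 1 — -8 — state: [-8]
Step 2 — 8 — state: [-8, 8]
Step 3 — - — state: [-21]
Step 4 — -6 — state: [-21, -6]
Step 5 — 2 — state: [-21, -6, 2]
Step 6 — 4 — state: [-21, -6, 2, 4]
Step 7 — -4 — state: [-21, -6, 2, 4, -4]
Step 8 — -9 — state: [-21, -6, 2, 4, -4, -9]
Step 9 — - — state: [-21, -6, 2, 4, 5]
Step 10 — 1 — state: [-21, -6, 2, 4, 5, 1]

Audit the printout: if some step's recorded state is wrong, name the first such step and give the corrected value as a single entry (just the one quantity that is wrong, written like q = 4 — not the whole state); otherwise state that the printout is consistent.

step 3, top = -16

Recomputing the run from the initial state:
step 1: [-8]
step 2: [-8, 8]
step 3: [-16]
step 4: [-16, -6]
step 5: [-16, -6, 2]
step 6: [-16, -6, 2, 4]
step 7: [-16, -6, 2, 4, -4]
step 8: [-16, -6, 2, 4, -4, -9]
step 9: [-16, -6, 2, 4, 5]
step 10: [-16, -6, 2, 4, 5, 1]
The first disagreement with the printout is at step 3, where the value should be top = -16.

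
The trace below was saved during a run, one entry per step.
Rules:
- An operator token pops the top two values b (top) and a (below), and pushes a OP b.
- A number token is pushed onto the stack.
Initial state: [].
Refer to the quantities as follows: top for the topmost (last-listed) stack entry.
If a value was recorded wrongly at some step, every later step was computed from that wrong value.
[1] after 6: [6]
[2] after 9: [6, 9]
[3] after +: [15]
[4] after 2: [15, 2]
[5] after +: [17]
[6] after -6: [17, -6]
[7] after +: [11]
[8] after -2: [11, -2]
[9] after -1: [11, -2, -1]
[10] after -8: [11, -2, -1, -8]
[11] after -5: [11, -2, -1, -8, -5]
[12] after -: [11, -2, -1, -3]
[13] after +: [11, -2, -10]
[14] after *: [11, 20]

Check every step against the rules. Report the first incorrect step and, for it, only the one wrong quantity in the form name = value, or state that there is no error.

step 13, top = -4

Step 1: push 6: top = 6 — verified.
Step 2: push 9: top = 9 — same as recorded.
Step 3: 6 + 9 = 15 — checks out.
Step 4: push 2: top = 2 — verified.
Step 5: 15 + 2 = 17 — verified.
Step 6: push -6: top = -6 — matches.
Step 7: 17 + -6 = 11 — consistent with the trace.
Step 8: push -2: top = -2 — no discrepancy.
Step 9: push -1: top = -1 — same as recorded.
Step 10: push -8: top = -8 — matches.
Step 11: push -5: top = -5 — consistent with the trace.
Step 12: -8 - -5 = -3 — confirmed correct.
Step 13: -1 + -3 = -4 — the trace has a different value.
So the first discrepancy is step 13, where the right value is top = -4.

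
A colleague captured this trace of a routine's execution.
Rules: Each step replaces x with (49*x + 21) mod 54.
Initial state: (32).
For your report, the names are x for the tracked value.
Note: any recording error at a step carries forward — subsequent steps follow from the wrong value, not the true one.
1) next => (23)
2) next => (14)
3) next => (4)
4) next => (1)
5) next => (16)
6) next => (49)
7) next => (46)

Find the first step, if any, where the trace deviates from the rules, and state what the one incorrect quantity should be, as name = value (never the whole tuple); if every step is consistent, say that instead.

step 3, x = 5

Recomputing the run from the initial state:
step 1: x = 23
step 2: x = 14
step 3: x = 5
step 4: x = 50
step 5: x = 41
step 6: x = 32
step 7: x = 23
The first disagreement with the trace is at step 3, where the value should be x = 5.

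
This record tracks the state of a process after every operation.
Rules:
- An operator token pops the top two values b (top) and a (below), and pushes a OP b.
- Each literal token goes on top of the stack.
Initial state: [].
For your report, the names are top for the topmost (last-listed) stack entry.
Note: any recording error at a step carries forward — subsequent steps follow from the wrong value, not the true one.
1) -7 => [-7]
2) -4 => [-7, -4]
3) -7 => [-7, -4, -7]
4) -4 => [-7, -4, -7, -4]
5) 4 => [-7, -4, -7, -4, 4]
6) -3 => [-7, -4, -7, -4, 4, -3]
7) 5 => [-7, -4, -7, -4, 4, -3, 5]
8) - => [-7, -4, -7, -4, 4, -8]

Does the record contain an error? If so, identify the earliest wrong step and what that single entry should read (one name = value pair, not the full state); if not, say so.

Step 1: push -7: top = -7 — same as recorded.
Step 2: push -4: top = -4 — no discrepancy.
Step 3: push -7: top = -7 — same as recorded.
Step 4: push -4: top = -4 — confirmed correct.
Step 5: push 4: top = 4 — consistent with the record.
Step 6: push -3: top = -3 — agrees with the record.
Step 7: push 5: top = 5 — in agreement.
Step 8: -3 - 5 = -8 — checks out.
Every step is consistent.

no error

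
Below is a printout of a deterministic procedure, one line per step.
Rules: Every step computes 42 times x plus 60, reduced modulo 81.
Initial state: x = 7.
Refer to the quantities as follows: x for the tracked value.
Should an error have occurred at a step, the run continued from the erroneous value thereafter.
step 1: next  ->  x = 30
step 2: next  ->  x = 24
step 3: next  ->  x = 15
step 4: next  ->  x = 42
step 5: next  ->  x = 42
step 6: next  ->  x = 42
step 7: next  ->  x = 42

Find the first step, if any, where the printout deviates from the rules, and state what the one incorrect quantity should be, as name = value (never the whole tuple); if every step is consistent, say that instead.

no error

step 1: x = (42*7 + 60) mod 81 = 30 -> same as recorded
step 2: x = (42*30 + 60) mod 81 = 24 -> in agreement
step 3: x = (42*24 + 60) mod 81 = 15 -> confirmed correct
step 4: x = (42*15 + 60) mod 81 = 42 -> consistent with the printout
step 5: x = (42*42 + 60) mod 81 = 42 -> same as recorded
step 6: x = (42*42 + 60) mod 81 = 42 -> verified
step 7: x = (42*42 + 60) mod 81 = 42 -> no discrepancy
Every step is consistent.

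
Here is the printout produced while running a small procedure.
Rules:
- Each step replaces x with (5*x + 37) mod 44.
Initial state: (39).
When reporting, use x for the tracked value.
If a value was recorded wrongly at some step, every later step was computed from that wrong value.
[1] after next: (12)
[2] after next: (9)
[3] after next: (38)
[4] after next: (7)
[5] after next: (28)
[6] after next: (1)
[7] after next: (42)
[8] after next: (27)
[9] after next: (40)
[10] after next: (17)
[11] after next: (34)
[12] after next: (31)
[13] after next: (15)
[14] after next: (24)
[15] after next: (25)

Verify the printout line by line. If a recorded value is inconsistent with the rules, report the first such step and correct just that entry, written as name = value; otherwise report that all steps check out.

Recomputing the run from the initial state:
step 1: x = 12
step 2: x = 9
step 3: x = 38
step 4: x = 7
step 5: x = 28
step 6: x = 1
step 7: x = 42
step 8: x = 27
step 9: x = 40
step 10: x = 17
step 11: x = 34
step 12: x = 31
step 13: x = 16
step 14: x = 29
step 15: x = 6
The first disagreement with the printout is at step 13, where the value should be x = 16.

step 13, x = 16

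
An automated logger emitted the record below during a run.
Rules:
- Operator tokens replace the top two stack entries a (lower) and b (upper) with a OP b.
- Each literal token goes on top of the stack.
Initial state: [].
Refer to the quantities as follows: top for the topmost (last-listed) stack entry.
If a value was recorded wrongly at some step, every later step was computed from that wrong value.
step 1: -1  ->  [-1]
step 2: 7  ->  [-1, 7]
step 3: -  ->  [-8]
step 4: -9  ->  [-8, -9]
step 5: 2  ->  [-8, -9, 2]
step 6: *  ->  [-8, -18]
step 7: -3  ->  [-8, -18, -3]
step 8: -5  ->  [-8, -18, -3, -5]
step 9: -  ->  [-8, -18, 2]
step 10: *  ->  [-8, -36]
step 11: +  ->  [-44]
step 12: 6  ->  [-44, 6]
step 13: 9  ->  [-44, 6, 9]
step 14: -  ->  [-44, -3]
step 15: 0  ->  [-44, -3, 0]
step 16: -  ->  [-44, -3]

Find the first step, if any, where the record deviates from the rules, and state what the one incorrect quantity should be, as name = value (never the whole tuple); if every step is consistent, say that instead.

no error

1. push -1: top = -1 (no discrepancy)
2. push 7: top = 7 (no discrepancy)
3. -1 - 7 = -8 (no discrepancy)
4. push -9: top = -9 (exactly as logged)
5. push 2: top = 2 (matches)
6. -9 * 2 = -18 (checks out)
7. push -3: top = -3 (verified)
8. push -5: top = -5 (checks out)
9. -3 - -5 = 2 (matches)
10. -18 * 2 = -36 (checks out)
11. -8 + -36 = -44 (matches)
12. push 6: top = 6 (matches)
13. push 9: top = 9 (confirmed correct)
14. 6 - 9 = -3 (no discrepancy)
15. push 0: top = 0 (checks out)
16. -3 - 0 = -3 (in agreement)
All entries verified; no error found.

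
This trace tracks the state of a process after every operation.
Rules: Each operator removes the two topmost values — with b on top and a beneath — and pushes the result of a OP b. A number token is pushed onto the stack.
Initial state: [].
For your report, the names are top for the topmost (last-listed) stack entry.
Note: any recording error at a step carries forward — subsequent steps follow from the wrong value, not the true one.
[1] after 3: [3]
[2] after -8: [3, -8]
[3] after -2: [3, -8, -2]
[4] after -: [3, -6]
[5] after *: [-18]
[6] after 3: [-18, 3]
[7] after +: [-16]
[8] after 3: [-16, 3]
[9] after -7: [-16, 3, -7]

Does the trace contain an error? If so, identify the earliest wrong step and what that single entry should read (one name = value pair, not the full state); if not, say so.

step 1: push 3: top = 3 -> exactly as logged
step 2: push -8: top = -8 -> matches
step 3: push -2: top = -2 -> agrees with the trace
step 4: -8 - -2 = -6 -> in agreement
step 5: 3 * -6 = -18 -> in agreement
step 6: push 3: top = 3 -> confirmed correct
step 7: -18 + 3 = -15 -> the entry is off here
The earliest wrong entry is at step 7: it should read top = -15.

step 7, top = -15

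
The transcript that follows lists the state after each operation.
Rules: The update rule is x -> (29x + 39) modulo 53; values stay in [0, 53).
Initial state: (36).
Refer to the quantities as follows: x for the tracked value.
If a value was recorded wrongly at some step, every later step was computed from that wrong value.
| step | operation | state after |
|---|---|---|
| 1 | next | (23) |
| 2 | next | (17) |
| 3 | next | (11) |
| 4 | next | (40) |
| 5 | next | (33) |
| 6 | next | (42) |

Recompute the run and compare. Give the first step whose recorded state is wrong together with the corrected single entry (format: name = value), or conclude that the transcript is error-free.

Step 1: x = (29*36 + 39) mod 53 = 23 — verified.
Step 2: x = (29*23 + 39) mod 53 = 17 — consistent with the transcript.
Step 3: x = (29*17 + 39) mod 53 = 2 — first mismatch against the transcript.
The earliest wrong entry is at step 3: it should read x = 2.

step 3, x = 2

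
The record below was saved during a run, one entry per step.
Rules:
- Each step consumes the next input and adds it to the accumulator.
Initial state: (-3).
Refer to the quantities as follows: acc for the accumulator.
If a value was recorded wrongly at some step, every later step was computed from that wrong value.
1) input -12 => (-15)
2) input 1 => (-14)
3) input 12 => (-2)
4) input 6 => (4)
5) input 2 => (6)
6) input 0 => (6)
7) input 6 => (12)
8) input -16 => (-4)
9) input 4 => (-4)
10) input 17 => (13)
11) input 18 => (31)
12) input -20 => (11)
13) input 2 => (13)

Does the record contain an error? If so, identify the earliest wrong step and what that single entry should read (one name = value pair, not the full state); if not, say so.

step 9, acc = 0

Recomputing the run from the initial state:
step 1: acc = -15
step 2: acc = -14
step 3: acc = -2
step 4: acc = 4
step 5: acc = 6
step 6: acc = 6
step 7: acc = 12
step 8: acc = -4
step 9: acc = 0
step 10: acc = 17
step 11: acc = 35
step 12: acc = 15
step 13: acc = 17
The first disagreement with the record is at step 9, where the value should be acc = 0.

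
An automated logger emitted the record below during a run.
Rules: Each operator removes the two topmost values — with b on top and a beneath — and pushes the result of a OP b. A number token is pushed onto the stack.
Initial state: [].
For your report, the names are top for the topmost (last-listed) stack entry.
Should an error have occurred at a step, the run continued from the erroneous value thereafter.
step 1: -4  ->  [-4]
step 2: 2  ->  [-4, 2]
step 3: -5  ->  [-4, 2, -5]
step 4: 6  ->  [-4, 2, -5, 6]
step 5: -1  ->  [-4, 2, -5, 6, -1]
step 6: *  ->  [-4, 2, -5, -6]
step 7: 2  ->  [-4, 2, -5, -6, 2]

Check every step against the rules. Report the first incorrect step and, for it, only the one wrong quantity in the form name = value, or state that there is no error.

Recomputing the run from the initial state:
step 1: [-4]
step 2: [-4, 2]
step 3: [-4, 2, -5]
step 4: [-4, 2, -5, 6]
step 5: [-4, 2, -5, 6, -1]
step 6: [-4, 2, -5, -6]
step 7: [-4, 2, -5, -6, 2]
This matches the record at every step.

no error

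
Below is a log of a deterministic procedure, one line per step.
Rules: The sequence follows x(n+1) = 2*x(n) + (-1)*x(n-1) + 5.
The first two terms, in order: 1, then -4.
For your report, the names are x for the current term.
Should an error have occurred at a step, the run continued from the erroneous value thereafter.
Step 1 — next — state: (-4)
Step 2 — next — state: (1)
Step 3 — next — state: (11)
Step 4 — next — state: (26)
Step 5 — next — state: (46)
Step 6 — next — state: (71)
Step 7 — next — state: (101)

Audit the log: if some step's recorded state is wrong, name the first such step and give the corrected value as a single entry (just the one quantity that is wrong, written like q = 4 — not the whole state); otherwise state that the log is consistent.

Recomputing the run from the initial state:
step 1: x = -4
step 2: x = 1
step 3: x = 11
step 4: x = 26
step 5: x = 46
step 6: x = 71
step 7: x = 101
This matches the log at every step.

no error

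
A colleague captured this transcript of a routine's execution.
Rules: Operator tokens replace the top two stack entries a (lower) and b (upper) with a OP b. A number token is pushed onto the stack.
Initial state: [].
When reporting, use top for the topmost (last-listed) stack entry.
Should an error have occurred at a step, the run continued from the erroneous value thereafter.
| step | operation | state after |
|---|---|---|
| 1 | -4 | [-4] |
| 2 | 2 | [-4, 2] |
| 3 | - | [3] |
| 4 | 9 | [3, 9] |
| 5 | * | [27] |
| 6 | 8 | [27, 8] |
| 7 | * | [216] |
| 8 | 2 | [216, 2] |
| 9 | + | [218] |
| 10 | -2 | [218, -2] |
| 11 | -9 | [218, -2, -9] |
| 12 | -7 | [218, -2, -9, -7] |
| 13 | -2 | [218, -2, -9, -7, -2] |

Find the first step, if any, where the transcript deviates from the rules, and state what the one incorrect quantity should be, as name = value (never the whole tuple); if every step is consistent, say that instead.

step 3, top = -6

Recomputing the run from the initial state:
step 1: [-4]
step 2: [-4, 2]
step 3: [-6]
step 4: [-6, 9]
step 5: [-54]
step 6: [-54, 8]
step 7: [-432]
step 8: [-432, 2]
step 9: [-430]
step 10: [-430, -2]
step 11: [-430, -2, -9]
step 12: [-430, -2, -9, -7]
step 13: [-430, -2, -9, -7, -2]
The first disagreement with the transcript is at step 3, where the value should be top = -6.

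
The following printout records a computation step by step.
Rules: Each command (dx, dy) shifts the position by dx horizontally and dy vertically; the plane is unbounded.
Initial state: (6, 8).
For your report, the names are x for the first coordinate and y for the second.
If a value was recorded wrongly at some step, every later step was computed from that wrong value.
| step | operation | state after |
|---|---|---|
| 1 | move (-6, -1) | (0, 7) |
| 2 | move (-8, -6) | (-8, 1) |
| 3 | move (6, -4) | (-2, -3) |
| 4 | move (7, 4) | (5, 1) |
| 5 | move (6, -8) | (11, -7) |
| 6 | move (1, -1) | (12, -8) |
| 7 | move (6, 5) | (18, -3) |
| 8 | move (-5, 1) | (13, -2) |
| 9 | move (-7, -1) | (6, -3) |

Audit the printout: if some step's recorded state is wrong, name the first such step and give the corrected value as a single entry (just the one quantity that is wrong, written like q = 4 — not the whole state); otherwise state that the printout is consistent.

1. x = 6 + (-6) = 0, y = 8 + (-1) = 7 (agrees with the printout)
2. x = 0 + (-8) = -8, y = 7 + (-6) = 1 (in agreement)
3. x = -8 + (6) = -2, y = 1 + (-4) = -3 (same as recorded)
4. x = -2 + (7) = 5, y = -3 + (4) = 1 (exactly as logged)
5. x = 5 + (6) = 11, y = 1 + (-8) = -7 (matches)
6. x = 11 + (1) = 12, y = -7 + (-1) = -8 (checks out)
7. x = 12 + (6) = 18, y = -8 + (5) = -3 (agrees with the printout)
8. x = 18 + (-5) = 13, y = -3 + (1) = -2 (in agreement)
9. x = 13 + (-7) = 6, y = -2 + (-1) = -3 (checks out)
All entries verified; no error found.

no error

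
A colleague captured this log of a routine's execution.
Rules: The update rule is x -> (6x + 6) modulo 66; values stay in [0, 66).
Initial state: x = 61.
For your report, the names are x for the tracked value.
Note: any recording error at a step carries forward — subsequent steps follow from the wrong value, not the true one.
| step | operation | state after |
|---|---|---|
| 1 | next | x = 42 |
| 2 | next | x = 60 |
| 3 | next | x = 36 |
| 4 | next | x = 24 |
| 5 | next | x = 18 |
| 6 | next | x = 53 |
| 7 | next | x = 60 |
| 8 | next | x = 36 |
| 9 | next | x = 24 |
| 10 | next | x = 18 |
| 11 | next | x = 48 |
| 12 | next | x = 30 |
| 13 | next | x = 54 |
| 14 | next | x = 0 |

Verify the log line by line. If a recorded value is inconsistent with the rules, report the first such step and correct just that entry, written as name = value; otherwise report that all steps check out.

step 6, x = 48

Recomputing the run from the initial state:
step 1: x = 42
step 2: x = 60
step 3: x = 36
step 4: x = 24
step 5: x = 18
step 6: x = 48
step 7: x = 30
step 8: x = 54
step 9: x = 0
step 10: x = 6
step 11: x = 42
step 12: x = 60
step 13: x = 36
step 14: x = 24
The first disagreement with the log is at step 6, where the value should be x = 48.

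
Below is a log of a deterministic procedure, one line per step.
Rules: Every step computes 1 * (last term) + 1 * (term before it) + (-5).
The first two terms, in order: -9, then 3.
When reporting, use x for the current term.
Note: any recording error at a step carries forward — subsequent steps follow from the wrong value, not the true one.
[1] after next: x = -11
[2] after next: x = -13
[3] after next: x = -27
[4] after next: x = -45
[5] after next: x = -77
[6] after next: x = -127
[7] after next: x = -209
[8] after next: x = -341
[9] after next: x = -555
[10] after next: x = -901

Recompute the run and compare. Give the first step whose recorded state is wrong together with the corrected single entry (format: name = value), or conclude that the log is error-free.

step 1: x = 1*(3) + (1)*(-9) + (-5) = -11 -> exactly as logged
step 2: x = 1*(-11) + (1)*(3) + (-5) = -13 -> matches
step 3: x = 1*(-13) + (1)*(-11) + (-5) = -29 -> the entry is off here
First deviation found at step 3; the corrected entry is x = -29.

step 3, x = -29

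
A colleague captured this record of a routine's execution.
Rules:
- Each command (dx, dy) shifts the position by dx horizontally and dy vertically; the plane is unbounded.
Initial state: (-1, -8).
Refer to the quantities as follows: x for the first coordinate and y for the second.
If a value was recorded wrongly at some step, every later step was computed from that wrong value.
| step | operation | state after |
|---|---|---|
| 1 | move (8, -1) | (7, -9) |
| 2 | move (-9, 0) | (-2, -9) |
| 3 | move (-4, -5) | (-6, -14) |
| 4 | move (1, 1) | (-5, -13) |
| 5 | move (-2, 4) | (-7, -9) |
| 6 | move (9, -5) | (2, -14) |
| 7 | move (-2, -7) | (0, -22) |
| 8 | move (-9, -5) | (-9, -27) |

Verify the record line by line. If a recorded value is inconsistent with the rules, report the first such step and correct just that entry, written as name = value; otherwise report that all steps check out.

step 7, y = -21

Step 1: x = -1 + (8) = 7, y = -8 + (-1) = -9 — checks out.
Step 2: x = 7 + (-9) = -2, y = -9 + (0) = -9 — consistent with the record.
Step 3: x = -2 + (-4) = -6, y = -9 + (-5) = -14 — agrees with the record.
Step 4: x = -6 + (1) = -5, y = -14 + (1) = -13 — consistent with the record.
Step 5: x = -5 + (-2) = -7, y = -13 + (4) = -9 — checks out.
Step 6: x = -7 + (9) = 2, y = -9 + (-5) = -14 — same as recorded.
Step 7: x = 2 + (-2) = 0, y = -14 + (-7) = -21 — the record disagrees here.
Conclusion: step 7 carries the first error; the entry should be y = -21.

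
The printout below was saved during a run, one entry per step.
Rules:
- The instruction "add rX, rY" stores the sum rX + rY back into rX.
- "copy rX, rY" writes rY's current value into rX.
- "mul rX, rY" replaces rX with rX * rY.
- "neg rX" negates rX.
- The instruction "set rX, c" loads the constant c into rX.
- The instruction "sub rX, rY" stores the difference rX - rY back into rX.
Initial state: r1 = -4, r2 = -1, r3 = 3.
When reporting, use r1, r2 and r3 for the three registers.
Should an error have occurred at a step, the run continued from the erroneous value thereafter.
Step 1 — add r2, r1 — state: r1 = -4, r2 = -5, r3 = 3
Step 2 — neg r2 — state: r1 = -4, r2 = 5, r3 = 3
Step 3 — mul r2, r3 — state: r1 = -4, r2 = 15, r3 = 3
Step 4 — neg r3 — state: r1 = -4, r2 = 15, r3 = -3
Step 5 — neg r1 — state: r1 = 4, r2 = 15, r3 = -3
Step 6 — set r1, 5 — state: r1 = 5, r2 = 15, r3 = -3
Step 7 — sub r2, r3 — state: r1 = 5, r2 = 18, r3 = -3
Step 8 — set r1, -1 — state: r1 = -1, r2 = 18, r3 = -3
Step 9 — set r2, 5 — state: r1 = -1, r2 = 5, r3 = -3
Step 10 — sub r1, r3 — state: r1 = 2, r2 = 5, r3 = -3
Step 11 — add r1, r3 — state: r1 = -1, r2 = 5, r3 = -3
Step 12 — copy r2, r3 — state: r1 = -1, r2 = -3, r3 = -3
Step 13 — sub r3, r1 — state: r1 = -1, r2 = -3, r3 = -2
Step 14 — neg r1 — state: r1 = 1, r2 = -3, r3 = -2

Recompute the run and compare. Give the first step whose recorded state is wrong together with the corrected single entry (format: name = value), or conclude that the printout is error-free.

no error

Recomputing the run from the initial state:
step 1: r1 = -4, r2 = -5, r3 = 3
step 2: r1 = -4, r2 = 5, r3 = 3
step 3: r1 = -4, r2 = 15, r3 = 3
step 4: r1 = -4, r2 = 15, r3 = -3
step 5: r1 = 4, r2 = 15, r3 = -3
step 6: r1 = 5, r2 = 15, r3 = -3
step 7: r1 = 5, r2 = 18, r3 = -3
step 8: r1 = -1, r2 = 18, r3 = -3
step 9: r1 = -1, r2 = 5, r3 = -3
step 10: r1 = 2, r2 = 5, r3 = -3
step 11: r1 = -1, r2 = 5, r3 = -3
step 12: r1 = -1, r2 = -3, r3 = -3
step 13: r1 = -1, r2 = -3, r3 = -2
step 14: r1 = 1, r2 = -3, r3 = -2
This matches the printout at every step.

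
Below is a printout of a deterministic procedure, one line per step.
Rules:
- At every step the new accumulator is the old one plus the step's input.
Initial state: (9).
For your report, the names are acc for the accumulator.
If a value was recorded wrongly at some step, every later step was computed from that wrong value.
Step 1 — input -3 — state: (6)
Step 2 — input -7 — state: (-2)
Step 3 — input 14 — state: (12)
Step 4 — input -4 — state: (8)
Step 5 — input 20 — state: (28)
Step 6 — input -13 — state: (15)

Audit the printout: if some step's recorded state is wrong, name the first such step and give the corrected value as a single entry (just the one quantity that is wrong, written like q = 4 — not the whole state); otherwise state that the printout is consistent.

step 2, acc = -1

Step 1: acc = 9 + -3 = 6 — matches.
Step 2: acc = 6 + -7 = -1 — the recorded entry deviates here.
Step 2 is the first one off; corrected, acc = -1.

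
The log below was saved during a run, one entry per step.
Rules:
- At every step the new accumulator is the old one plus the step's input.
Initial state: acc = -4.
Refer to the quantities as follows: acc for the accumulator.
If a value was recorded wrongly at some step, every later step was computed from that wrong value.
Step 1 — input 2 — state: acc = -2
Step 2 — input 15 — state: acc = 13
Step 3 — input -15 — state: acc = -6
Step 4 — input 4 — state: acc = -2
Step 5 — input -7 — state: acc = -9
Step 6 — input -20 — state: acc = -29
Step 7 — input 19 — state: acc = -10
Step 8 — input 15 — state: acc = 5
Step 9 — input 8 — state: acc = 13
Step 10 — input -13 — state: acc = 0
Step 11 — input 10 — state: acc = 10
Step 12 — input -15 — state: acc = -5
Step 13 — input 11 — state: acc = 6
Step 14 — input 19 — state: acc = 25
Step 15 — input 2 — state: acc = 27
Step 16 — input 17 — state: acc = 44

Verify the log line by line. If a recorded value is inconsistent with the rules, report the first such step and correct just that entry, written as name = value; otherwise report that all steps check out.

1. acc = -4 + 2 = -2 (verified)
2. acc = -2 + 15 = 13 (verified)
3. acc = 13 + -15 = -2 (first mismatch against the log)
The audit stops at step 3: the recorded entry is wrong and should be acc = -2.

step 3, acc = -2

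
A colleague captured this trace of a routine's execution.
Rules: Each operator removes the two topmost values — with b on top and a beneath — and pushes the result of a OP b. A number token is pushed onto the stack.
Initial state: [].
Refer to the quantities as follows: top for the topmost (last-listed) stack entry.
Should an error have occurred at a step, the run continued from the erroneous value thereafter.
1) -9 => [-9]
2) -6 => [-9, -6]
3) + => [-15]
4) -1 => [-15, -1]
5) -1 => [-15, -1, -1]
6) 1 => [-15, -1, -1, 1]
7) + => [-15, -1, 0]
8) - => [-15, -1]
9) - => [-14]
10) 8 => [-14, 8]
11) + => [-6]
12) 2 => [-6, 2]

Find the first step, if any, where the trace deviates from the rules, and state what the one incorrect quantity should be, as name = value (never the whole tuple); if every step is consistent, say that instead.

Recomputing the run from the initial state:
step 1: [-9]
step 2: [-9, -6]
step 3: [-15]
step 4: [-15, -1]
step 5: [-15, -1, -1]
step 6: [-15, -1, -1, 1]
step 7: [-15, -1, 0]
step 8: [-15, -1]
step 9: [-14]
step 10: [-14, 8]
step 11: [-6]
step 12: [-6, 2]
This matches the trace at every step.

no error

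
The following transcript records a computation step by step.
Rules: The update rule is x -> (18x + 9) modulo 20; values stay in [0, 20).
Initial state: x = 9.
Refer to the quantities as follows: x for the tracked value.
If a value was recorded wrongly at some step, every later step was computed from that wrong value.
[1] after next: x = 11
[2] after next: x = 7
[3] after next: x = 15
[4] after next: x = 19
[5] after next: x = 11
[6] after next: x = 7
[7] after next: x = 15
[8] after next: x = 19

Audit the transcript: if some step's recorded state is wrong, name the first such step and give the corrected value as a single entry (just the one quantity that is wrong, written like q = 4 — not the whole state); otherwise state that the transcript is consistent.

no error

Recomputing the run from the initial state:
step 1: x = 11
step 2: x = 7
step 3: x = 15
step 4: x = 19
step 5: x = 11
step 6: x = 7
step 7: x = 15
step 8: x = 19
This matches the transcript at every step.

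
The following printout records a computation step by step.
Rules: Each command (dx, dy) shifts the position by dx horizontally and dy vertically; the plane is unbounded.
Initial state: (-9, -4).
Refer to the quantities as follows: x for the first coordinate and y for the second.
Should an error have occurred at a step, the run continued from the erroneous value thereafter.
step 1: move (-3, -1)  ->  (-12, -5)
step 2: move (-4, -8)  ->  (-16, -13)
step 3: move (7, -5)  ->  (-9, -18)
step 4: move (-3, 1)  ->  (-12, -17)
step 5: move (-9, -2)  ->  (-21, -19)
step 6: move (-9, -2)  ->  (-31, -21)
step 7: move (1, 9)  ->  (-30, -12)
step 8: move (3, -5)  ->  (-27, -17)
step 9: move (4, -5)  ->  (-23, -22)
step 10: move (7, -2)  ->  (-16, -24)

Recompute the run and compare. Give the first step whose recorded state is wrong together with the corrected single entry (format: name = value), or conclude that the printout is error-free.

Recomputing the run from the initial state:
step 1: x = -12, y = -5
step 2: x = -16, y = -13
step 3: x = -9, y = -18
step 4: x = -12, y = -17
step 5: x = -21, y = -19
step 6: x = -30, y = -21
step 7: x = -29, y = -12
step 8: x = -26, y = -17
step 9: x = -22, y = -22
step 10: x = -15, y = -24
The first disagreement with the printout is at step 6, where the value should be x = -30.

step 6, x = -30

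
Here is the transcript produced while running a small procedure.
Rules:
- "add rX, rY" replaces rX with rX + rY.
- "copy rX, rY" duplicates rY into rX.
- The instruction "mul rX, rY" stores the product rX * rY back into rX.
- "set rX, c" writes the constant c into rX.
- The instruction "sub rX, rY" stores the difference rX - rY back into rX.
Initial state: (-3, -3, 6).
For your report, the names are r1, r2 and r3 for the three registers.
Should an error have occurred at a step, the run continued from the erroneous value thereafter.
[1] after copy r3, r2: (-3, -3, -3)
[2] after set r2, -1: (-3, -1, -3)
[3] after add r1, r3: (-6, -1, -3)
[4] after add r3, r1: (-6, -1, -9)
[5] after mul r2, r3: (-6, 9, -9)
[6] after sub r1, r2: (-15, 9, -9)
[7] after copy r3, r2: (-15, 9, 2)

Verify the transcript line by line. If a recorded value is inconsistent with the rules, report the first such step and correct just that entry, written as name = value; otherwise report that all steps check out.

step 1: r3 = -3 -> confirmed correct
step 2: r2 = -1 -> exactly as logged
step 3: r1 = -3 + -3 = -6 -> verified
step 4: r3 = -3 + -6 = -9 -> checks out
step 5: r2 = -1 * -9 = 9 -> no discrepancy
step 6: r1 = -6 - 9 = -15 -> matches
step 7: r3 = 9 -> the recorded entry deviates here
The audit stops at step 7: the recorded entry is wrong and should be r3 = 9.

step 7, r3 = 9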